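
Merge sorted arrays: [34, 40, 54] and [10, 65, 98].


Take 10 from B
Take 34 from A
Take 40 from A
Take 54 from A

Merged: [10, 34, 40, 54, 65, 98]


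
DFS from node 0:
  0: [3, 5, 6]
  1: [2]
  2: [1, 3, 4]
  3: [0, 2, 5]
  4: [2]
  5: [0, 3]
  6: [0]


Visit 0, push [6, 5, 3]
Visit 3, push [5, 2]
Visit 2, push [4, 1]
Visit 1, push []
Visit 4, push []
Visit 5, push []
Visit 6, push []

DFS order: [0, 3, 2, 1, 4, 5, 6]


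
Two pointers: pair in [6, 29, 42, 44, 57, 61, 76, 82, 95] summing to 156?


lo=0(6)+hi=8(95)=101
lo=1(29)+hi=8(95)=124
lo=2(42)+hi=8(95)=137
lo=3(44)+hi=8(95)=139
lo=4(57)+hi=8(95)=152
lo=5(61)+hi=8(95)=156

Yes: 61+95=156


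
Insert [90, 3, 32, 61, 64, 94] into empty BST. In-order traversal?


Insert 90: root
Insert 3: L from 90
Insert 32: L from 90 -> R from 3
Insert 61: L from 90 -> R from 3 -> R from 32
Insert 64: L from 90 -> R from 3 -> R from 32 -> R from 61
Insert 94: R from 90

In-order: [3, 32, 61, 64, 90, 94]


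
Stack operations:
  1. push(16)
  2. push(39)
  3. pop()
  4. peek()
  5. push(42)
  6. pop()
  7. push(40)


push(16) -> [16]
push(39) -> [16, 39]
pop()->39, [16]
peek()->16
push(42) -> [16, 42]
pop()->42, [16]
push(40) -> [16, 40]

Final stack: [16, 40]


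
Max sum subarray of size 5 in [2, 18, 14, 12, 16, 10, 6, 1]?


[0:5]: 62
[1:6]: 70
[2:7]: 58
[3:8]: 45

Max: 70 at [1:6]


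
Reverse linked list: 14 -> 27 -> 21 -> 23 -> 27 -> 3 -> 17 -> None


Step 1: curr=14, set curr.next=prev(None) | reversed so far: 14
Step 2: curr=27, set curr.next=prev(14) | reversed so far: 27 -> 14
Step 3: curr=21, set curr.next=prev(27) | reversed so far: 21 -> 27 -> 14
Step 4: curr=23, set curr.next=prev(21) | reversed so far: 23 -> 21 -> 27 -> 14
Step 5: curr=27, set curr.next=prev(23) | reversed so far: 27 -> 23 -> 21 -> 27 -> 14
Step 6: curr=3, set curr.next=prev(27) | reversed so far: 3 -> 27 -> 23 -> 21 -> 27 -> 14
Step 7: curr=17, set curr.next=prev(3) | reversed so far: 17 -> 3 -> 27 -> 23 -> 21 -> 27 -> 14

17 -> 3 -> 27 -> 23 -> 21 -> 27 -> 14 -> None


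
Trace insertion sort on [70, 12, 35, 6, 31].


Initial: [70, 12, 35, 6, 31]
Insert 12: [12, 70, 35, 6, 31]
Insert 35: [12, 35, 70, 6, 31]
Insert 6: [6, 12, 35, 70, 31]
Insert 31: [6, 12, 31, 35, 70]

Sorted: [6, 12, 31, 35, 70]


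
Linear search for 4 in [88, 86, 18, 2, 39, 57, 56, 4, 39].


i=0: 88!=4
i=1: 86!=4
i=2: 18!=4
i=3: 2!=4
i=4: 39!=4
i=5: 57!=4
i=6: 56!=4
i=7: 4==4 found!

Found at 7, 8 comps


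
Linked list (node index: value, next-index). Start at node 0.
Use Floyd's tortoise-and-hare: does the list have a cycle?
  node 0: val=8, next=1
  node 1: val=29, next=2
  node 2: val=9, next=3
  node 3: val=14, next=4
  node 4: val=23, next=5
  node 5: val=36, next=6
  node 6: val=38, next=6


Floyd's tortoise (slow, +1) and hare (fast, +2):
  init: slow=0, fast=0
  step 1: slow=1, fast=2
  step 2: slow=2, fast=4
  step 3: slow=3, fast=6
  step 4: slow=4, fast=6
  step 5: slow=5, fast=6
  step 6: slow=6, fast=6
  slow == fast at node 6: cycle detected

Cycle: yes


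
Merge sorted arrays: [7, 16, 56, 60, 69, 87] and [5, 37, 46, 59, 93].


Take 5 from B
Take 7 from A
Take 16 from A
Take 37 from B
Take 46 from B
Take 56 from A
Take 59 from B
Take 60 from A
Take 69 from A
Take 87 from A

Merged: [5, 7, 16, 37, 46, 56, 59, 60, 69, 87, 93]


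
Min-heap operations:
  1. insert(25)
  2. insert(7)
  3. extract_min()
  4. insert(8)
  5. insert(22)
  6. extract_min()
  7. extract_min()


insert(25) -> [25]
insert(7) -> [7, 25]
extract_min()->7, [25]
insert(8) -> [8, 25]
insert(22) -> [8, 25, 22]
extract_min()->8, [22, 25]
extract_min()->22, [25]

Final heap: [25]


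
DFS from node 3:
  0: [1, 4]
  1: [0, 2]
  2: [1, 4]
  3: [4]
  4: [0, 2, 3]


Visit 3, push [4]
Visit 4, push [2, 0]
Visit 0, push [1]
Visit 1, push [2]
Visit 2, push []

DFS order: [3, 4, 0, 1, 2]


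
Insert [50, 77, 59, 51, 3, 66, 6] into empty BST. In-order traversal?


Insert 50: root
Insert 77: R from 50
Insert 59: R from 50 -> L from 77
Insert 51: R from 50 -> L from 77 -> L from 59
Insert 3: L from 50
Insert 66: R from 50 -> L from 77 -> R from 59
Insert 6: L from 50 -> R from 3

In-order: [3, 6, 50, 51, 59, 66, 77]


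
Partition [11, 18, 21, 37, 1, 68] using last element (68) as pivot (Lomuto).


Pivot: 68
  11 <= 68: advance i (no swap)
  18 <= 68: advance i (no swap)
  21 <= 68: advance i (no swap)
  37 <= 68: advance i (no swap)
  1 <= 68: advance i (no swap)
Place pivot at 5: [11, 18, 21, 37, 1, 68]

Partitioned: [11, 18, 21, 37, 1, 68]


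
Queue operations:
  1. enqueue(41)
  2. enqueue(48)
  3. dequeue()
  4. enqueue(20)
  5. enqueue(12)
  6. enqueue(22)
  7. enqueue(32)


enqueue(41) -> [41]
enqueue(48) -> [41, 48]
dequeue()->41, [48]
enqueue(20) -> [48, 20]
enqueue(12) -> [48, 20, 12]
enqueue(22) -> [48, 20, 12, 22]
enqueue(32) -> [48, 20, 12, 22, 32]

Final queue: [48, 20, 12, 22, 32]


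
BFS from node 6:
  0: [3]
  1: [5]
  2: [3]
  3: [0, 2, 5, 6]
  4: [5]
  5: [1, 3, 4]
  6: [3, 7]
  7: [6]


Visit 6, enqueue [3, 7]
Visit 3, enqueue [0, 2, 5]
Visit 7, enqueue []
Visit 0, enqueue []
Visit 2, enqueue []
Visit 5, enqueue [1, 4]
Visit 1, enqueue []
Visit 4, enqueue []

BFS order: [6, 3, 7, 0, 2, 5, 1, 4]


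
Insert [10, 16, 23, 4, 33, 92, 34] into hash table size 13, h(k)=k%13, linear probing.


Insert 10: h=10 -> slot 10
Insert 16: h=3 -> slot 3
Insert 23: h=10, 1 probes -> slot 11
Insert 4: h=4 -> slot 4
Insert 33: h=7 -> slot 7
Insert 92: h=1 -> slot 1
Insert 34: h=8 -> slot 8

Table: [None, 92, None, 16, 4, None, None, 33, 34, None, 10, 23, None]


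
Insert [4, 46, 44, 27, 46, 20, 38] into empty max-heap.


Insert 4: [4]
Insert 46: [46, 4]
Insert 44: [46, 4, 44]
Insert 27: [46, 27, 44, 4]
Insert 46: [46, 46, 44, 4, 27]
Insert 20: [46, 46, 44, 4, 27, 20]
Insert 38: [46, 46, 44, 4, 27, 20, 38]

Final heap: [46, 46, 44, 4, 27, 20, 38]


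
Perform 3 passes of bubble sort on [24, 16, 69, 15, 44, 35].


Initial: [24, 16, 69, 15, 44, 35]
Pass 1: [16, 24, 15, 44, 35, 69] (4 swaps)
Pass 2: [16, 15, 24, 35, 44, 69] (2 swaps)
Pass 3: [15, 16, 24, 35, 44, 69] (1 swaps)

After 3 passes: [15, 16, 24, 35, 44, 69]


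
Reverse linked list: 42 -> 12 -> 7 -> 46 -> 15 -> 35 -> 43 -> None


Step 1: curr=42, set curr.next=prev(None) | reversed so far: 42
Step 2: curr=12, set curr.next=prev(42) | reversed so far: 12 -> 42
Step 3: curr=7, set curr.next=prev(12) | reversed so far: 7 -> 12 -> 42
Step 4: curr=46, set curr.next=prev(7) | reversed so far: 46 -> 7 -> 12 -> 42
Step 5: curr=15, set curr.next=prev(46) | reversed so far: 15 -> 46 -> 7 -> 12 -> 42
Step 6: curr=35, set curr.next=prev(15) | reversed so far: 35 -> 15 -> 46 -> 7 -> 12 -> 42
Step 7: curr=43, set curr.next=prev(35) | reversed so far: 43 -> 35 -> 15 -> 46 -> 7 -> 12 -> 42

43 -> 35 -> 15 -> 46 -> 7 -> 12 -> 42 -> None


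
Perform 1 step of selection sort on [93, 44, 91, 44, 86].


Initial: [93, 44, 91, 44, 86]
Step 1: min=44 at 1
  Swap: [44, 93, 91, 44, 86]

After 1 step: [44, 93, 91, 44, 86]


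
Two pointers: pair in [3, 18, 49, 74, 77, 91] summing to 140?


lo=0(3)+hi=5(91)=94
lo=1(18)+hi=5(91)=109
lo=2(49)+hi=5(91)=140

Yes: 49+91=140


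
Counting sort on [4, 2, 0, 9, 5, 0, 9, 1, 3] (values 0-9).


Input: [4, 2, 0, 9, 5, 0, 9, 1, 3]
Counts: [2, 1, 1, 1, 1, 1, 0, 0, 0, 2]

Sorted: [0, 0, 1, 2, 3, 4, 5, 9, 9]


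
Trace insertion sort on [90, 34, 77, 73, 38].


Initial: [90, 34, 77, 73, 38]
Insert 34: [34, 90, 77, 73, 38]
Insert 77: [34, 77, 90, 73, 38]
Insert 73: [34, 73, 77, 90, 38]
Insert 38: [34, 38, 73, 77, 90]

Sorted: [34, 38, 73, 77, 90]


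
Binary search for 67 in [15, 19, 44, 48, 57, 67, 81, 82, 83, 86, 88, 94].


Step 1: lo=0, hi=11, mid=5, val=67

Found at index 5


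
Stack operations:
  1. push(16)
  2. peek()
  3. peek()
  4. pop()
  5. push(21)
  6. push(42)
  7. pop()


push(16) -> [16]
peek()->16
peek()->16
pop()->16, []
push(21) -> [21]
push(42) -> [21, 42]
pop()->42, [21]

Final stack: [21]


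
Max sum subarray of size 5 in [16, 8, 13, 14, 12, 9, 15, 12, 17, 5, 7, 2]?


[0:5]: 63
[1:6]: 56
[2:7]: 63
[3:8]: 62
[4:9]: 65
[5:10]: 58
[6:11]: 56
[7:12]: 43

Max: 65 at [4:9]


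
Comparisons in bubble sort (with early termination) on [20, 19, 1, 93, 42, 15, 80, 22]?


Algorithm: bubble sort (with early termination)
Input: [20, 19, 1, 93, 42, 15, 80, 22]
Sorted: [1, 15, 19, 20, 22, 42, 80, 93]

25


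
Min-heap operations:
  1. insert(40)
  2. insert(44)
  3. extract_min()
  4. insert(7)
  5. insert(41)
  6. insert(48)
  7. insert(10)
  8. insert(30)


insert(40) -> [40]
insert(44) -> [40, 44]
extract_min()->40, [44]
insert(7) -> [7, 44]
insert(41) -> [7, 44, 41]
insert(48) -> [7, 44, 41, 48]
insert(10) -> [7, 10, 41, 48, 44]
insert(30) -> [7, 10, 30, 48, 44, 41]

Final heap: [7, 10, 30, 48, 44, 41]


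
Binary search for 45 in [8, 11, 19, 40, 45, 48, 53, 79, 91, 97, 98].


Step 1: lo=0, hi=10, mid=5, val=48
Step 2: lo=0, hi=4, mid=2, val=19
Step 3: lo=3, hi=4, mid=3, val=40
Step 4: lo=4, hi=4, mid=4, val=45

Found at index 4


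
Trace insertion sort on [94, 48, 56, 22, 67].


Initial: [94, 48, 56, 22, 67]
Insert 48: [48, 94, 56, 22, 67]
Insert 56: [48, 56, 94, 22, 67]
Insert 22: [22, 48, 56, 94, 67]
Insert 67: [22, 48, 56, 67, 94]

Sorted: [22, 48, 56, 67, 94]


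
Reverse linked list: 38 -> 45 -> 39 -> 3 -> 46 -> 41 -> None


Step 1: curr=38, set curr.next=prev(None) | reversed so far: 38
Step 2: curr=45, set curr.next=prev(38) | reversed so far: 45 -> 38
Step 3: curr=39, set curr.next=prev(45) | reversed so far: 39 -> 45 -> 38
Step 4: curr=3, set curr.next=prev(39) | reversed so far: 3 -> 39 -> 45 -> 38
Step 5: curr=46, set curr.next=prev(3) | reversed so far: 46 -> 3 -> 39 -> 45 -> 38
Step 6: curr=41, set curr.next=prev(46) | reversed so far: 41 -> 46 -> 3 -> 39 -> 45 -> 38

41 -> 46 -> 3 -> 39 -> 45 -> 38 -> None


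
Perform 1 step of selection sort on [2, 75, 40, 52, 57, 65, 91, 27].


Initial: [2, 75, 40, 52, 57, 65, 91, 27]
Step 1: min=2 at 0
  Swap: [2, 75, 40, 52, 57, 65, 91, 27]

After 1 step: [2, 75, 40, 52, 57, 65, 91, 27]


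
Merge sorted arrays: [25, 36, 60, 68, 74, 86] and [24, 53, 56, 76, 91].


Take 24 from B
Take 25 from A
Take 36 from A
Take 53 from B
Take 56 from B
Take 60 from A
Take 68 from A
Take 74 from A
Take 76 from B
Take 86 from A

Merged: [24, 25, 36, 53, 56, 60, 68, 74, 76, 86, 91]


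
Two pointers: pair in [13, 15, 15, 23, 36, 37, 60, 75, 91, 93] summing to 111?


lo=0(13)+hi=9(93)=106
lo=1(15)+hi=9(93)=108
lo=2(15)+hi=9(93)=108
lo=3(23)+hi=9(93)=116
lo=3(23)+hi=8(91)=114
lo=3(23)+hi=7(75)=98
lo=4(36)+hi=7(75)=111

Yes: 36+75=111


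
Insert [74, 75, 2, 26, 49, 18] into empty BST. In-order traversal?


Insert 74: root
Insert 75: R from 74
Insert 2: L from 74
Insert 26: L from 74 -> R from 2
Insert 49: L from 74 -> R from 2 -> R from 26
Insert 18: L from 74 -> R from 2 -> L from 26

In-order: [2, 18, 26, 49, 74, 75]


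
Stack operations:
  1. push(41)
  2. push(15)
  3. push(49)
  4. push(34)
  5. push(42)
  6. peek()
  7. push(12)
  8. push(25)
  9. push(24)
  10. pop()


push(41) -> [41]
push(15) -> [41, 15]
push(49) -> [41, 15, 49]
push(34) -> [41, 15, 49, 34]
push(42) -> [41, 15, 49, 34, 42]
peek()->42
push(12) -> [41, 15, 49, 34, 42, 12]
push(25) -> [41, 15, 49, 34, 42, 12, 25]
push(24) -> [41, 15, 49, 34, 42, 12, 25, 24]
pop()->24, [41, 15, 49, 34, 42, 12, 25]

Final stack: [41, 15, 49, 34, 42, 12, 25]


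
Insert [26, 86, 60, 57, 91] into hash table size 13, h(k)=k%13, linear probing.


Insert 26: h=0 -> slot 0
Insert 86: h=8 -> slot 8
Insert 60: h=8, 1 probes -> slot 9
Insert 57: h=5 -> slot 5
Insert 91: h=0, 1 probes -> slot 1

Table: [26, 91, None, None, None, 57, None, None, 86, 60, None, None, None]


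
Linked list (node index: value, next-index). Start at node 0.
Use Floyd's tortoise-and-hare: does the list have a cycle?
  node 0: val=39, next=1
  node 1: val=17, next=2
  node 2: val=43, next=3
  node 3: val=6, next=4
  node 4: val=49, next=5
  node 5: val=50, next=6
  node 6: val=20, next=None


Floyd's tortoise (slow, +1) and hare (fast, +2):
  init: slow=0, fast=0
  step 1: slow=1, fast=2
  step 2: slow=2, fast=4
  step 3: slow=3, fast=6
  step 4: fast -> None, no cycle

Cycle: no


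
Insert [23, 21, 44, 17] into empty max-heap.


Insert 23: [23]
Insert 21: [23, 21]
Insert 44: [44, 21, 23]
Insert 17: [44, 21, 23, 17]

Final heap: [44, 21, 23, 17]


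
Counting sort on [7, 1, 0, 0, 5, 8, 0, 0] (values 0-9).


Input: [7, 1, 0, 0, 5, 8, 0, 0]
Counts: [4, 1, 0, 0, 0, 1, 0, 1, 1, 0]

Sorted: [0, 0, 0, 0, 1, 5, 7, 8]


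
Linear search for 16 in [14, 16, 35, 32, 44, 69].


i=0: 14!=16
i=1: 16==16 found!

Found at 1, 2 comps


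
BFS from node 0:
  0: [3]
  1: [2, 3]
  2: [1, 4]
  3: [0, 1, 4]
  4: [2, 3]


Visit 0, enqueue [3]
Visit 3, enqueue [1, 4]
Visit 1, enqueue [2]
Visit 4, enqueue []
Visit 2, enqueue []

BFS order: [0, 3, 1, 4, 2]


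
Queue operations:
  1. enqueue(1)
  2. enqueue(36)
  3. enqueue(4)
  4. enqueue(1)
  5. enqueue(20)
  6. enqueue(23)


enqueue(1) -> [1]
enqueue(36) -> [1, 36]
enqueue(4) -> [1, 36, 4]
enqueue(1) -> [1, 36, 4, 1]
enqueue(20) -> [1, 36, 4, 1, 20]
enqueue(23) -> [1, 36, 4, 1, 20, 23]

Final queue: [1, 36, 4, 1, 20, 23]


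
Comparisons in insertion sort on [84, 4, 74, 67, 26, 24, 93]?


Algorithm: insertion sort
Input: [84, 4, 74, 67, 26, 24, 93]
Sorted: [4, 24, 26, 67, 74, 84, 93]

16


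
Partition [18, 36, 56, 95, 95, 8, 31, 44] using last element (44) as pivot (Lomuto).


Pivot: 44
  18 <= 44: advance i (no swap)
  36 <= 44: advance i (no swap)
  8 <= 44: swap -> [18, 36, 8, 95, 95, 56, 31, 44]
  31 <= 44: swap -> [18, 36, 8, 31, 95, 56, 95, 44]
Place pivot at 4: [18, 36, 8, 31, 44, 56, 95, 95]

Partitioned: [18, 36, 8, 31, 44, 56, 95, 95]


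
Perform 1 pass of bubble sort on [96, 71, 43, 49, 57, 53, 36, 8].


Initial: [96, 71, 43, 49, 57, 53, 36, 8]
Pass 1: [71, 43, 49, 57, 53, 36, 8, 96] (7 swaps)

After 1 pass: [71, 43, 49, 57, 53, 36, 8, 96]


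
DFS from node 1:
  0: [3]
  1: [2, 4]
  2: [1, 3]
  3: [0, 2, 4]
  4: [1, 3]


Visit 1, push [4, 2]
Visit 2, push [3]
Visit 3, push [4, 0]
Visit 0, push []
Visit 4, push []

DFS order: [1, 2, 3, 0, 4]


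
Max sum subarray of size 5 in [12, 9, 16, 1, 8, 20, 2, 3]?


[0:5]: 46
[1:6]: 54
[2:7]: 47
[3:8]: 34

Max: 54 at [1:6]


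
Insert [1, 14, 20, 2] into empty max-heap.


Insert 1: [1]
Insert 14: [14, 1]
Insert 20: [20, 1, 14]
Insert 2: [20, 2, 14, 1]

Final heap: [20, 2, 14, 1]


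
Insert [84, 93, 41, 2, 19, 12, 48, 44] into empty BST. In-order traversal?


Insert 84: root
Insert 93: R from 84
Insert 41: L from 84
Insert 2: L from 84 -> L from 41
Insert 19: L from 84 -> L from 41 -> R from 2
Insert 12: L from 84 -> L from 41 -> R from 2 -> L from 19
Insert 48: L from 84 -> R from 41
Insert 44: L from 84 -> R from 41 -> L from 48

In-order: [2, 12, 19, 41, 44, 48, 84, 93]


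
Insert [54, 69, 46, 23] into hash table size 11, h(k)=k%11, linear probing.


Insert 54: h=10 -> slot 10
Insert 69: h=3 -> slot 3
Insert 46: h=2 -> slot 2
Insert 23: h=1 -> slot 1

Table: [None, 23, 46, 69, None, None, None, None, None, None, 54]


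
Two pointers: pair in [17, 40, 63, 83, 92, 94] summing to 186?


lo=0(17)+hi=5(94)=111
lo=1(40)+hi=5(94)=134
lo=2(63)+hi=5(94)=157
lo=3(83)+hi=5(94)=177
lo=4(92)+hi=5(94)=186

Yes: 92+94=186


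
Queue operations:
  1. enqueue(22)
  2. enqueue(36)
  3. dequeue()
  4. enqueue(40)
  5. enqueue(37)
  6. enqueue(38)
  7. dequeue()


enqueue(22) -> [22]
enqueue(36) -> [22, 36]
dequeue()->22, [36]
enqueue(40) -> [36, 40]
enqueue(37) -> [36, 40, 37]
enqueue(38) -> [36, 40, 37, 38]
dequeue()->36, [40, 37, 38]

Final queue: [40, 37, 38]


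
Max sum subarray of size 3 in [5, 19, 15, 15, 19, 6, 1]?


[0:3]: 39
[1:4]: 49
[2:5]: 49
[3:6]: 40
[4:7]: 26

Max: 49 at [1:4]


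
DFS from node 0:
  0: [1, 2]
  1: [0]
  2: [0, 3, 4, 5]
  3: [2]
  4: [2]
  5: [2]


Visit 0, push [2, 1]
Visit 1, push []
Visit 2, push [5, 4, 3]
Visit 3, push []
Visit 4, push []
Visit 5, push []

DFS order: [0, 1, 2, 3, 4, 5]


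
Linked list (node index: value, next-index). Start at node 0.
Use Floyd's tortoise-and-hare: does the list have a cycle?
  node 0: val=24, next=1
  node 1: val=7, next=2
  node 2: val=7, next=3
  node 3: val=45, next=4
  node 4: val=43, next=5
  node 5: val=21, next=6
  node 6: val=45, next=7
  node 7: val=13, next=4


Floyd's tortoise (slow, +1) and hare (fast, +2):
  init: slow=0, fast=0
  step 1: slow=1, fast=2
  step 2: slow=2, fast=4
  step 3: slow=3, fast=6
  step 4: slow=4, fast=4
  slow == fast at node 4: cycle detected

Cycle: yes


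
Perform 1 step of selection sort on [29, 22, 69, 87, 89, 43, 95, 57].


Initial: [29, 22, 69, 87, 89, 43, 95, 57]
Step 1: min=22 at 1
  Swap: [22, 29, 69, 87, 89, 43, 95, 57]

After 1 step: [22, 29, 69, 87, 89, 43, 95, 57]


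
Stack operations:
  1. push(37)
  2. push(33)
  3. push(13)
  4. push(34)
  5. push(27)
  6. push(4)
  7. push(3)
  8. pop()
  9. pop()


push(37) -> [37]
push(33) -> [37, 33]
push(13) -> [37, 33, 13]
push(34) -> [37, 33, 13, 34]
push(27) -> [37, 33, 13, 34, 27]
push(4) -> [37, 33, 13, 34, 27, 4]
push(3) -> [37, 33, 13, 34, 27, 4, 3]
pop()->3, [37, 33, 13, 34, 27, 4]
pop()->4, [37, 33, 13, 34, 27]

Final stack: [37, 33, 13, 34, 27]


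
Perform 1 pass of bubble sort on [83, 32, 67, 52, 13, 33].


Initial: [83, 32, 67, 52, 13, 33]
Pass 1: [32, 67, 52, 13, 33, 83] (5 swaps)

After 1 pass: [32, 67, 52, 13, 33, 83]


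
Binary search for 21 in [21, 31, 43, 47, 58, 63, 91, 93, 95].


Step 1: lo=0, hi=8, mid=4, val=58
Step 2: lo=0, hi=3, mid=1, val=31
Step 3: lo=0, hi=0, mid=0, val=21

Found at index 0


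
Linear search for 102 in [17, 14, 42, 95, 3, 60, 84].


i=0: 17!=102
i=1: 14!=102
i=2: 42!=102
i=3: 95!=102
i=4: 3!=102
i=5: 60!=102
i=6: 84!=102

Not found, 7 comps


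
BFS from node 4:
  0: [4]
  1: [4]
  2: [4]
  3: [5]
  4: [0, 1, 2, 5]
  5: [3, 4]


Visit 4, enqueue [0, 1, 2, 5]
Visit 0, enqueue []
Visit 1, enqueue []
Visit 2, enqueue []
Visit 5, enqueue [3]
Visit 3, enqueue []

BFS order: [4, 0, 1, 2, 5, 3]


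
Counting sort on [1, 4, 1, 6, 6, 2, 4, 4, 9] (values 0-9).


Input: [1, 4, 1, 6, 6, 2, 4, 4, 9]
Counts: [0, 2, 1, 0, 3, 0, 2, 0, 0, 1]

Sorted: [1, 1, 2, 4, 4, 4, 6, 6, 9]


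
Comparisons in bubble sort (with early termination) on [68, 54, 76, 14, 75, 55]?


Algorithm: bubble sort (with early termination)
Input: [68, 54, 76, 14, 75, 55]
Sorted: [14, 54, 55, 68, 75, 76]

14


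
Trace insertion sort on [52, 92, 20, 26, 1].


Initial: [52, 92, 20, 26, 1]
Insert 92: [52, 92, 20, 26, 1]
Insert 20: [20, 52, 92, 26, 1]
Insert 26: [20, 26, 52, 92, 1]
Insert 1: [1, 20, 26, 52, 92]

Sorted: [1, 20, 26, 52, 92]


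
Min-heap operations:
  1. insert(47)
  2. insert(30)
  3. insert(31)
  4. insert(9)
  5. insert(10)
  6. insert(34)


insert(47) -> [47]
insert(30) -> [30, 47]
insert(31) -> [30, 47, 31]
insert(9) -> [9, 30, 31, 47]
insert(10) -> [9, 10, 31, 47, 30]
insert(34) -> [9, 10, 31, 47, 30, 34]

Final heap: [9, 10, 31, 47, 30, 34]


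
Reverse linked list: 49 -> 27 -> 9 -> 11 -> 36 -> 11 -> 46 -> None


Step 1: curr=49, set curr.next=prev(None) | reversed so far: 49
Step 2: curr=27, set curr.next=prev(49) | reversed so far: 27 -> 49
Step 3: curr=9, set curr.next=prev(27) | reversed so far: 9 -> 27 -> 49
Step 4: curr=11, set curr.next=prev(9) | reversed so far: 11 -> 9 -> 27 -> 49
Step 5: curr=36, set curr.next=prev(11) | reversed so far: 36 -> 11 -> 9 -> 27 -> 49
Step 6: curr=11, set curr.next=prev(36) | reversed so far: 11 -> 36 -> 11 -> 9 -> 27 -> 49
Step 7: curr=46, set curr.next=prev(11) | reversed so far: 46 -> 11 -> 36 -> 11 -> 9 -> 27 -> 49

46 -> 11 -> 36 -> 11 -> 9 -> 27 -> 49 -> None


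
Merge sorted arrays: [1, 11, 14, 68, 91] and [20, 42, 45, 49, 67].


Take 1 from A
Take 11 from A
Take 14 from A
Take 20 from B
Take 42 from B
Take 45 from B
Take 49 from B
Take 67 from B

Merged: [1, 11, 14, 20, 42, 45, 49, 67, 68, 91]


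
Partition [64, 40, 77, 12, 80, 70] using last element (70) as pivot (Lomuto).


Pivot: 70
  64 <= 70: advance i (no swap)
  40 <= 70: advance i (no swap)
  12 <= 70: swap -> [64, 40, 12, 77, 80, 70]
Place pivot at 3: [64, 40, 12, 70, 80, 77]

Partitioned: [64, 40, 12, 70, 80, 77]


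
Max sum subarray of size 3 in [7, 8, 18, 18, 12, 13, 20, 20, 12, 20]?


[0:3]: 33
[1:4]: 44
[2:5]: 48
[3:6]: 43
[4:7]: 45
[5:8]: 53
[6:9]: 52
[7:10]: 52

Max: 53 at [5:8]


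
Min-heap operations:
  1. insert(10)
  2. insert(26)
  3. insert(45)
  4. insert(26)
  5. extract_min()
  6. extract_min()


insert(10) -> [10]
insert(26) -> [10, 26]
insert(45) -> [10, 26, 45]
insert(26) -> [10, 26, 45, 26]
extract_min()->10, [26, 26, 45]
extract_min()->26, [26, 45]

Final heap: [26, 45]


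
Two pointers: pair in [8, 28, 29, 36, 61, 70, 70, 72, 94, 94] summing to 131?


lo=0(8)+hi=9(94)=102
lo=1(28)+hi=9(94)=122
lo=2(29)+hi=9(94)=123
lo=3(36)+hi=9(94)=130
lo=4(61)+hi=9(94)=155
lo=4(61)+hi=8(94)=155
lo=4(61)+hi=7(72)=133
lo=4(61)+hi=6(70)=131

Yes: 61+70=131


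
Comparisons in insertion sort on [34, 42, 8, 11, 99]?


Algorithm: insertion sort
Input: [34, 42, 8, 11, 99]
Sorted: [8, 11, 34, 42, 99]

7


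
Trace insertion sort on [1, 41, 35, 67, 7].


Initial: [1, 41, 35, 67, 7]
Insert 41: [1, 41, 35, 67, 7]
Insert 35: [1, 35, 41, 67, 7]
Insert 67: [1, 35, 41, 67, 7]
Insert 7: [1, 7, 35, 41, 67]

Sorted: [1, 7, 35, 41, 67]


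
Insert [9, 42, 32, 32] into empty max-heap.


Insert 9: [9]
Insert 42: [42, 9]
Insert 32: [42, 9, 32]
Insert 32: [42, 32, 32, 9]

Final heap: [42, 32, 32, 9]


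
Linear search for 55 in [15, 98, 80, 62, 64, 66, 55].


i=0: 15!=55
i=1: 98!=55
i=2: 80!=55
i=3: 62!=55
i=4: 64!=55
i=5: 66!=55
i=6: 55==55 found!

Found at 6, 7 comps


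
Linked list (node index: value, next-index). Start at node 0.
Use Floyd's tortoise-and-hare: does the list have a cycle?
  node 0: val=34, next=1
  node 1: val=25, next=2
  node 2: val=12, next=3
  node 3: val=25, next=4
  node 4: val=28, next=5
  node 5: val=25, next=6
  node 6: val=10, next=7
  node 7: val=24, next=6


Floyd's tortoise (slow, +1) and hare (fast, +2):
  init: slow=0, fast=0
  step 1: slow=1, fast=2
  step 2: slow=2, fast=4
  step 3: slow=3, fast=6
  step 4: slow=4, fast=6
  step 5: slow=5, fast=6
  step 6: slow=6, fast=6
  slow == fast at node 6: cycle detected

Cycle: yes


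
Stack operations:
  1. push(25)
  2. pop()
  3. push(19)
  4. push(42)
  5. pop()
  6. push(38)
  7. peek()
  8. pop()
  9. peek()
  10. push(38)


push(25) -> [25]
pop()->25, []
push(19) -> [19]
push(42) -> [19, 42]
pop()->42, [19]
push(38) -> [19, 38]
peek()->38
pop()->38, [19]
peek()->19
push(38) -> [19, 38]

Final stack: [19, 38]


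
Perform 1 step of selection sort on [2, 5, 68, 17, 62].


Initial: [2, 5, 68, 17, 62]
Step 1: min=2 at 0
  Swap: [2, 5, 68, 17, 62]

After 1 step: [2, 5, 68, 17, 62]


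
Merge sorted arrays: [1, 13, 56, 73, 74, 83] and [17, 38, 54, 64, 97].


Take 1 from A
Take 13 from A
Take 17 from B
Take 38 from B
Take 54 from B
Take 56 from A
Take 64 from B
Take 73 from A
Take 74 from A
Take 83 from A

Merged: [1, 13, 17, 38, 54, 56, 64, 73, 74, 83, 97]


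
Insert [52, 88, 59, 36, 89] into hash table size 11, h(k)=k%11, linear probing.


Insert 52: h=8 -> slot 8
Insert 88: h=0 -> slot 0
Insert 59: h=4 -> slot 4
Insert 36: h=3 -> slot 3
Insert 89: h=1 -> slot 1

Table: [88, 89, None, 36, 59, None, None, None, 52, None, None]


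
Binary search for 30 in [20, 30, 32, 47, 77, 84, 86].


Step 1: lo=0, hi=6, mid=3, val=47
Step 2: lo=0, hi=2, mid=1, val=30

Found at index 1


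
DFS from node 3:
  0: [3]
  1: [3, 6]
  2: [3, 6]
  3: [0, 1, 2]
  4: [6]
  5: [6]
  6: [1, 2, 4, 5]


Visit 3, push [2, 1, 0]
Visit 0, push []
Visit 1, push [6]
Visit 6, push [5, 4, 2]
Visit 2, push []
Visit 4, push []
Visit 5, push []

DFS order: [3, 0, 1, 6, 2, 4, 5]


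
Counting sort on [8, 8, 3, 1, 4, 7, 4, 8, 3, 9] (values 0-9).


Input: [8, 8, 3, 1, 4, 7, 4, 8, 3, 9]
Counts: [0, 1, 0, 2, 2, 0, 0, 1, 3, 1]

Sorted: [1, 3, 3, 4, 4, 7, 8, 8, 8, 9]


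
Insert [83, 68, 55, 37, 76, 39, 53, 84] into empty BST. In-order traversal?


Insert 83: root
Insert 68: L from 83
Insert 55: L from 83 -> L from 68
Insert 37: L from 83 -> L from 68 -> L from 55
Insert 76: L from 83 -> R from 68
Insert 39: L from 83 -> L from 68 -> L from 55 -> R from 37
Insert 53: L from 83 -> L from 68 -> L from 55 -> R from 37 -> R from 39
Insert 84: R from 83

In-order: [37, 39, 53, 55, 68, 76, 83, 84]


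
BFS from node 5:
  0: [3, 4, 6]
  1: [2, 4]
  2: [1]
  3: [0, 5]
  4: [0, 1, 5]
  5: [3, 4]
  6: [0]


Visit 5, enqueue [3, 4]
Visit 3, enqueue [0]
Visit 4, enqueue [1]
Visit 0, enqueue [6]
Visit 1, enqueue [2]
Visit 6, enqueue []
Visit 2, enqueue []

BFS order: [5, 3, 4, 0, 1, 6, 2]


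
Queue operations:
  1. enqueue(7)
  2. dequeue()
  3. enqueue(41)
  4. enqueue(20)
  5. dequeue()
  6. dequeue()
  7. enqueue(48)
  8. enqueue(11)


enqueue(7) -> [7]
dequeue()->7, []
enqueue(41) -> [41]
enqueue(20) -> [41, 20]
dequeue()->41, [20]
dequeue()->20, []
enqueue(48) -> [48]
enqueue(11) -> [48, 11]

Final queue: [48, 11]


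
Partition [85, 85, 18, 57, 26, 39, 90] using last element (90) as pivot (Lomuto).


Pivot: 90
  85 <= 90: advance i (no swap)
  85 <= 90: advance i (no swap)
  18 <= 90: advance i (no swap)
  57 <= 90: advance i (no swap)
  26 <= 90: advance i (no swap)
  39 <= 90: advance i (no swap)
Place pivot at 6: [85, 85, 18, 57, 26, 39, 90]

Partitioned: [85, 85, 18, 57, 26, 39, 90]


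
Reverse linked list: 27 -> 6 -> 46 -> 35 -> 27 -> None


Step 1: curr=27, set curr.next=prev(None) | reversed so far: 27
Step 2: curr=6, set curr.next=prev(27) | reversed so far: 6 -> 27
Step 3: curr=46, set curr.next=prev(6) | reversed so far: 46 -> 6 -> 27
Step 4: curr=35, set curr.next=prev(46) | reversed so far: 35 -> 46 -> 6 -> 27
Step 5: curr=27, set curr.next=prev(35) | reversed so far: 27 -> 35 -> 46 -> 6 -> 27

27 -> 35 -> 46 -> 6 -> 27 -> None


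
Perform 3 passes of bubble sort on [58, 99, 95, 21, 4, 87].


Initial: [58, 99, 95, 21, 4, 87]
Pass 1: [58, 95, 21, 4, 87, 99] (4 swaps)
Pass 2: [58, 21, 4, 87, 95, 99] (3 swaps)
Pass 3: [21, 4, 58, 87, 95, 99] (2 swaps)

After 3 passes: [21, 4, 58, 87, 95, 99]


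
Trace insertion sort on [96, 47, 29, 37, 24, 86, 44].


Initial: [96, 47, 29, 37, 24, 86, 44]
Insert 47: [47, 96, 29, 37, 24, 86, 44]
Insert 29: [29, 47, 96, 37, 24, 86, 44]
Insert 37: [29, 37, 47, 96, 24, 86, 44]
Insert 24: [24, 29, 37, 47, 96, 86, 44]
Insert 86: [24, 29, 37, 47, 86, 96, 44]
Insert 44: [24, 29, 37, 44, 47, 86, 96]

Sorted: [24, 29, 37, 44, 47, 86, 96]


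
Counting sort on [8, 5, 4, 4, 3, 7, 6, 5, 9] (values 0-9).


Input: [8, 5, 4, 4, 3, 7, 6, 5, 9]
Counts: [0, 0, 0, 1, 2, 2, 1, 1, 1, 1]

Sorted: [3, 4, 4, 5, 5, 6, 7, 8, 9]


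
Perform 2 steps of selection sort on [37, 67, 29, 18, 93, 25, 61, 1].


Initial: [37, 67, 29, 18, 93, 25, 61, 1]
Step 1: min=1 at 7
  Swap: [1, 67, 29, 18, 93, 25, 61, 37]
Step 2: min=18 at 3
  Swap: [1, 18, 29, 67, 93, 25, 61, 37]

After 2 steps: [1, 18, 29, 67, 93, 25, 61, 37]


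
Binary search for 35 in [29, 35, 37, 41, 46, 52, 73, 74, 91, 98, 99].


Step 1: lo=0, hi=10, mid=5, val=52
Step 2: lo=0, hi=4, mid=2, val=37
Step 3: lo=0, hi=1, mid=0, val=29
Step 4: lo=1, hi=1, mid=1, val=35

Found at index 1


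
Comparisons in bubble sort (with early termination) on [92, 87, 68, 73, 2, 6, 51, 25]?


Algorithm: bubble sort (with early termination)
Input: [92, 87, 68, 73, 2, 6, 51, 25]
Sorted: [2, 6, 25, 51, 68, 73, 87, 92]

27


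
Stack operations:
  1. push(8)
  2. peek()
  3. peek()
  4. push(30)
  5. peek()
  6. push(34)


push(8) -> [8]
peek()->8
peek()->8
push(30) -> [8, 30]
peek()->30
push(34) -> [8, 30, 34]

Final stack: [8, 30, 34]


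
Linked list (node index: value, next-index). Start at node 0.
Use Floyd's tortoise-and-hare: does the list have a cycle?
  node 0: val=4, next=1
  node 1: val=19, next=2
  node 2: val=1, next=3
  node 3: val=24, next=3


Floyd's tortoise (slow, +1) and hare (fast, +2):
  init: slow=0, fast=0
  step 1: slow=1, fast=2
  step 2: slow=2, fast=3
  step 3: slow=3, fast=3
  slow == fast at node 3: cycle detected

Cycle: yes


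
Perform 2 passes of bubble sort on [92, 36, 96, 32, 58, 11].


Initial: [92, 36, 96, 32, 58, 11]
Pass 1: [36, 92, 32, 58, 11, 96] (4 swaps)
Pass 2: [36, 32, 58, 11, 92, 96] (3 swaps)

After 2 passes: [36, 32, 58, 11, 92, 96]


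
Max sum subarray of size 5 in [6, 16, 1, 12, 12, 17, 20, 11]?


[0:5]: 47
[1:6]: 58
[2:7]: 62
[3:8]: 72

Max: 72 at [3:8]


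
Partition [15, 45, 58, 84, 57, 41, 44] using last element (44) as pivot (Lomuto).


Pivot: 44
  15 <= 44: advance i (no swap)
  41 <= 44: swap -> [15, 41, 58, 84, 57, 45, 44]
Place pivot at 2: [15, 41, 44, 84, 57, 45, 58]

Partitioned: [15, 41, 44, 84, 57, 45, 58]


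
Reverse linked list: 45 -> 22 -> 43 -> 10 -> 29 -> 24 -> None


Step 1: curr=45, set curr.next=prev(None) | reversed so far: 45
Step 2: curr=22, set curr.next=prev(45) | reversed so far: 22 -> 45
Step 3: curr=43, set curr.next=prev(22) | reversed so far: 43 -> 22 -> 45
Step 4: curr=10, set curr.next=prev(43) | reversed so far: 10 -> 43 -> 22 -> 45
Step 5: curr=29, set curr.next=prev(10) | reversed so far: 29 -> 10 -> 43 -> 22 -> 45
Step 6: curr=24, set curr.next=prev(29) | reversed so far: 24 -> 29 -> 10 -> 43 -> 22 -> 45

24 -> 29 -> 10 -> 43 -> 22 -> 45 -> None


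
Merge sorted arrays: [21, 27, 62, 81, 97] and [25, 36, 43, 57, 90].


Take 21 from A
Take 25 from B
Take 27 from A
Take 36 from B
Take 43 from B
Take 57 from B
Take 62 from A
Take 81 from A
Take 90 from B

Merged: [21, 25, 27, 36, 43, 57, 62, 81, 90, 97]


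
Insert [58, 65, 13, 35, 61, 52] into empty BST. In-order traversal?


Insert 58: root
Insert 65: R from 58
Insert 13: L from 58
Insert 35: L from 58 -> R from 13
Insert 61: R from 58 -> L from 65
Insert 52: L from 58 -> R from 13 -> R from 35

In-order: [13, 35, 52, 58, 61, 65]


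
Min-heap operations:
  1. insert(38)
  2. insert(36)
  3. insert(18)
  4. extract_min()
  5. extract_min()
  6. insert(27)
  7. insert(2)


insert(38) -> [38]
insert(36) -> [36, 38]
insert(18) -> [18, 38, 36]
extract_min()->18, [36, 38]
extract_min()->36, [38]
insert(27) -> [27, 38]
insert(2) -> [2, 38, 27]

Final heap: [2, 38, 27]


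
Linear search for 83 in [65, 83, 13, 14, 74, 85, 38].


i=0: 65!=83
i=1: 83==83 found!

Found at 1, 2 comps


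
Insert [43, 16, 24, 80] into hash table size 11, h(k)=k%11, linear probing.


Insert 43: h=10 -> slot 10
Insert 16: h=5 -> slot 5
Insert 24: h=2 -> slot 2
Insert 80: h=3 -> slot 3

Table: [None, None, 24, 80, None, 16, None, None, None, None, 43]


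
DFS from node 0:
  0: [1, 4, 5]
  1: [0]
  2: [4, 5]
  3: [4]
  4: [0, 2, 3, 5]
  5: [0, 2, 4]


Visit 0, push [5, 4, 1]
Visit 1, push []
Visit 4, push [5, 3, 2]
Visit 2, push [5]
Visit 5, push []
Visit 3, push []

DFS order: [0, 1, 4, 2, 5, 3]


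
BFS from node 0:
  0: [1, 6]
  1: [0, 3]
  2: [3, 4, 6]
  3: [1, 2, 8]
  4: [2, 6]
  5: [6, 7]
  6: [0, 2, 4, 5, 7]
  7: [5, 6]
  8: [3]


Visit 0, enqueue [1, 6]
Visit 1, enqueue [3]
Visit 6, enqueue [2, 4, 5, 7]
Visit 3, enqueue [8]
Visit 2, enqueue []
Visit 4, enqueue []
Visit 5, enqueue []
Visit 7, enqueue []
Visit 8, enqueue []

BFS order: [0, 1, 6, 3, 2, 4, 5, 7, 8]


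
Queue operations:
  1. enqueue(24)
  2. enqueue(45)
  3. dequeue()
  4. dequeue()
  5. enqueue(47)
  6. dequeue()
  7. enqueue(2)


enqueue(24) -> [24]
enqueue(45) -> [24, 45]
dequeue()->24, [45]
dequeue()->45, []
enqueue(47) -> [47]
dequeue()->47, []
enqueue(2) -> [2]

Final queue: [2]


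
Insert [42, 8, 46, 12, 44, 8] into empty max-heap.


Insert 42: [42]
Insert 8: [42, 8]
Insert 46: [46, 8, 42]
Insert 12: [46, 12, 42, 8]
Insert 44: [46, 44, 42, 8, 12]
Insert 8: [46, 44, 42, 8, 12, 8]

Final heap: [46, 44, 42, 8, 12, 8]


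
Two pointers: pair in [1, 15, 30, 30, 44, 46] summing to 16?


lo=0(1)+hi=5(46)=47
lo=0(1)+hi=4(44)=45
lo=0(1)+hi=3(30)=31
lo=0(1)+hi=2(30)=31
lo=0(1)+hi=1(15)=16

Yes: 1+15=16


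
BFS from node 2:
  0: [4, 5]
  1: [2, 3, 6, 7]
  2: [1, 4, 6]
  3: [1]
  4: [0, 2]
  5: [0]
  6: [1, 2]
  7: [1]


Visit 2, enqueue [1, 4, 6]
Visit 1, enqueue [3, 7]
Visit 4, enqueue [0]
Visit 6, enqueue []
Visit 3, enqueue []
Visit 7, enqueue []
Visit 0, enqueue [5]
Visit 5, enqueue []

BFS order: [2, 1, 4, 6, 3, 7, 0, 5]


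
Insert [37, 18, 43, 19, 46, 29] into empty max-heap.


Insert 37: [37]
Insert 18: [37, 18]
Insert 43: [43, 18, 37]
Insert 19: [43, 19, 37, 18]
Insert 46: [46, 43, 37, 18, 19]
Insert 29: [46, 43, 37, 18, 19, 29]

Final heap: [46, 43, 37, 18, 19, 29]


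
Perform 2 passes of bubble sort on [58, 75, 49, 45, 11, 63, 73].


Initial: [58, 75, 49, 45, 11, 63, 73]
Pass 1: [58, 49, 45, 11, 63, 73, 75] (5 swaps)
Pass 2: [49, 45, 11, 58, 63, 73, 75] (3 swaps)

After 2 passes: [49, 45, 11, 58, 63, 73, 75]


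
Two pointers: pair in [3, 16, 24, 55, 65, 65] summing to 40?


lo=0(3)+hi=5(65)=68
lo=0(3)+hi=4(65)=68
lo=0(3)+hi=3(55)=58
lo=0(3)+hi=2(24)=27
lo=1(16)+hi=2(24)=40

Yes: 16+24=40


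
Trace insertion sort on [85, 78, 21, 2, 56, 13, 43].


Initial: [85, 78, 21, 2, 56, 13, 43]
Insert 78: [78, 85, 21, 2, 56, 13, 43]
Insert 21: [21, 78, 85, 2, 56, 13, 43]
Insert 2: [2, 21, 78, 85, 56, 13, 43]
Insert 56: [2, 21, 56, 78, 85, 13, 43]
Insert 13: [2, 13, 21, 56, 78, 85, 43]
Insert 43: [2, 13, 21, 43, 56, 78, 85]

Sorted: [2, 13, 21, 43, 56, 78, 85]


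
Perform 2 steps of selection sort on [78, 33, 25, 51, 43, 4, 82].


Initial: [78, 33, 25, 51, 43, 4, 82]
Step 1: min=4 at 5
  Swap: [4, 33, 25, 51, 43, 78, 82]
Step 2: min=25 at 2
  Swap: [4, 25, 33, 51, 43, 78, 82]

After 2 steps: [4, 25, 33, 51, 43, 78, 82]


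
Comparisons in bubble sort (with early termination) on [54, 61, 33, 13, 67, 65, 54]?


Algorithm: bubble sort (with early termination)
Input: [54, 61, 33, 13, 67, 65, 54]
Sorted: [13, 33, 54, 54, 61, 65, 67]

18


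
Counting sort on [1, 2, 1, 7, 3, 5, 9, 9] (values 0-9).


Input: [1, 2, 1, 7, 3, 5, 9, 9]
Counts: [0, 2, 1, 1, 0, 1, 0, 1, 0, 2]

Sorted: [1, 1, 2, 3, 5, 7, 9, 9]


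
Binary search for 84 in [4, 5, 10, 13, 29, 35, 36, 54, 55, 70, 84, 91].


Step 1: lo=0, hi=11, mid=5, val=35
Step 2: lo=6, hi=11, mid=8, val=55
Step 3: lo=9, hi=11, mid=10, val=84

Found at index 10


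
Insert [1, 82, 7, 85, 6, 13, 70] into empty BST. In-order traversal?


Insert 1: root
Insert 82: R from 1
Insert 7: R from 1 -> L from 82
Insert 85: R from 1 -> R from 82
Insert 6: R from 1 -> L from 82 -> L from 7
Insert 13: R from 1 -> L from 82 -> R from 7
Insert 70: R from 1 -> L from 82 -> R from 7 -> R from 13

In-order: [1, 6, 7, 13, 70, 82, 85]


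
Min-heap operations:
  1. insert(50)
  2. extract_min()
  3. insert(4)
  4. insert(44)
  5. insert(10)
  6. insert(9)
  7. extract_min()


insert(50) -> [50]
extract_min()->50, []
insert(4) -> [4]
insert(44) -> [4, 44]
insert(10) -> [4, 44, 10]
insert(9) -> [4, 9, 10, 44]
extract_min()->4, [9, 44, 10]

Final heap: [9, 44, 10]


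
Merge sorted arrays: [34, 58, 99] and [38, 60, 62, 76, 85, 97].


Take 34 from A
Take 38 from B
Take 58 from A
Take 60 from B
Take 62 from B
Take 76 from B
Take 85 from B
Take 97 from B

Merged: [34, 38, 58, 60, 62, 76, 85, 97, 99]


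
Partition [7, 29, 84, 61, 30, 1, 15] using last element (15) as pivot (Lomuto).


Pivot: 15
  7 <= 15: advance i (no swap)
  1 <= 15: swap -> [7, 1, 84, 61, 30, 29, 15]
Place pivot at 2: [7, 1, 15, 61, 30, 29, 84]

Partitioned: [7, 1, 15, 61, 30, 29, 84]


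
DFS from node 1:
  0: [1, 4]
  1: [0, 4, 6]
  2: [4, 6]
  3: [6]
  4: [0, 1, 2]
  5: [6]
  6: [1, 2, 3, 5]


Visit 1, push [6, 4, 0]
Visit 0, push [4]
Visit 4, push [2]
Visit 2, push [6]
Visit 6, push [5, 3]
Visit 3, push []
Visit 5, push []

DFS order: [1, 0, 4, 2, 6, 3, 5]


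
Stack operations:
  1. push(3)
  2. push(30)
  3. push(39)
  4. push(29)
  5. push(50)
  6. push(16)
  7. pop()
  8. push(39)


push(3) -> [3]
push(30) -> [3, 30]
push(39) -> [3, 30, 39]
push(29) -> [3, 30, 39, 29]
push(50) -> [3, 30, 39, 29, 50]
push(16) -> [3, 30, 39, 29, 50, 16]
pop()->16, [3, 30, 39, 29, 50]
push(39) -> [3, 30, 39, 29, 50, 39]

Final stack: [3, 30, 39, 29, 50, 39]


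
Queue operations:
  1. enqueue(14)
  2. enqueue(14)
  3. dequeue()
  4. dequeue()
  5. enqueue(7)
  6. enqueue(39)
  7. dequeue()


enqueue(14) -> [14]
enqueue(14) -> [14, 14]
dequeue()->14, [14]
dequeue()->14, []
enqueue(7) -> [7]
enqueue(39) -> [7, 39]
dequeue()->7, [39]

Final queue: [39]


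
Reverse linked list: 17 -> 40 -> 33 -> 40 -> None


Step 1: curr=17, set curr.next=prev(None) | reversed so far: 17
Step 2: curr=40, set curr.next=prev(17) | reversed so far: 40 -> 17
Step 3: curr=33, set curr.next=prev(40) | reversed so far: 33 -> 40 -> 17
Step 4: curr=40, set curr.next=prev(33) | reversed so far: 40 -> 33 -> 40 -> 17

40 -> 33 -> 40 -> 17 -> None


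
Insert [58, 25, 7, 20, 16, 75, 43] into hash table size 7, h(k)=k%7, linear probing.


Insert 58: h=2 -> slot 2
Insert 25: h=4 -> slot 4
Insert 7: h=0 -> slot 0
Insert 20: h=6 -> slot 6
Insert 16: h=2, 1 probes -> slot 3
Insert 75: h=5 -> slot 5
Insert 43: h=1 -> slot 1

Table: [7, 43, 58, 16, 25, 75, 20]


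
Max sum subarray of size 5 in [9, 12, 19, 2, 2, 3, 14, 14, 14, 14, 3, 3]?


[0:5]: 44
[1:6]: 38
[2:7]: 40
[3:8]: 35
[4:9]: 47
[5:10]: 59
[6:11]: 59
[7:12]: 48

Max: 59 at [5:10]


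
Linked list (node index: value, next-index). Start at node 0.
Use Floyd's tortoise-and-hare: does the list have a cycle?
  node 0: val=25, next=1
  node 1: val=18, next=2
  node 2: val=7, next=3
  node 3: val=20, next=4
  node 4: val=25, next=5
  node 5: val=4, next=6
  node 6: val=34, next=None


Floyd's tortoise (slow, +1) and hare (fast, +2):
  init: slow=0, fast=0
  step 1: slow=1, fast=2
  step 2: slow=2, fast=4
  step 3: slow=3, fast=6
  step 4: fast -> None, no cycle

Cycle: no


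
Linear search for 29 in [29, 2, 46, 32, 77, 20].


i=0: 29==29 found!

Found at 0, 1 comps


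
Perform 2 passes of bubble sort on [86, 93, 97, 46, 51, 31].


Initial: [86, 93, 97, 46, 51, 31]
Pass 1: [86, 93, 46, 51, 31, 97] (3 swaps)
Pass 2: [86, 46, 51, 31, 93, 97] (3 swaps)

After 2 passes: [86, 46, 51, 31, 93, 97]


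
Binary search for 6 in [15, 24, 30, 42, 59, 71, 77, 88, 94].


Step 1: lo=0, hi=8, mid=4, val=59
Step 2: lo=0, hi=3, mid=1, val=24
Step 3: lo=0, hi=0, mid=0, val=15

Not found


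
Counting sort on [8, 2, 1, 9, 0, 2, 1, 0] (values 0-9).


Input: [8, 2, 1, 9, 0, 2, 1, 0]
Counts: [2, 2, 2, 0, 0, 0, 0, 0, 1, 1]

Sorted: [0, 0, 1, 1, 2, 2, 8, 9]


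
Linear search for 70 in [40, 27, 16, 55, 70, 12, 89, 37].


i=0: 40!=70
i=1: 27!=70
i=2: 16!=70
i=3: 55!=70
i=4: 70==70 found!

Found at 4, 5 comps


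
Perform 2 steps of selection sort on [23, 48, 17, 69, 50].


Initial: [23, 48, 17, 69, 50]
Step 1: min=17 at 2
  Swap: [17, 48, 23, 69, 50]
Step 2: min=23 at 2
  Swap: [17, 23, 48, 69, 50]

After 2 steps: [17, 23, 48, 69, 50]


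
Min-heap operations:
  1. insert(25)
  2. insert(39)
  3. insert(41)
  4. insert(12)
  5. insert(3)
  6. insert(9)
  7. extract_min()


insert(25) -> [25]
insert(39) -> [25, 39]
insert(41) -> [25, 39, 41]
insert(12) -> [12, 25, 41, 39]
insert(3) -> [3, 12, 41, 39, 25]
insert(9) -> [3, 12, 9, 39, 25, 41]
extract_min()->3, [9, 12, 41, 39, 25]

Final heap: [9, 12, 41, 39, 25]


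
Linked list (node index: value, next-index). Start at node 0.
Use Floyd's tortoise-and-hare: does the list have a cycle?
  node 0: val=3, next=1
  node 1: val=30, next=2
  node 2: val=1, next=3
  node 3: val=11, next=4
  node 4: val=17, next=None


Floyd's tortoise (slow, +1) and hare (fast, +2):
  init: slow=0, fast=0
  step 1: slow=1, fast=2
  step 2: slow=2, fast=4
  step 3: fast -> None, no cycle

Cycle: no
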